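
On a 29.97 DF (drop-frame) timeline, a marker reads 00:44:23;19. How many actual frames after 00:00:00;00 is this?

Complete 10-minute blocks: 4, each 17982 frames → 71928.
Remaining 4 whole minutes in the current block: 1800 + 3 × 1798 = 7194 frames.
Within the current minute: 23 × 30 + 19 − 2 = 707 (labels ;00/;01 skipped at this minute). Total = 71928 + 7194 + 707 = 79829.

79829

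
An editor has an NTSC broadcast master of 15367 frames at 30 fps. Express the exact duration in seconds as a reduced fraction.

Running time = 15367 ÷ (30) = 15367 × 1/30 = 15367/30 s.

15367/30 seconds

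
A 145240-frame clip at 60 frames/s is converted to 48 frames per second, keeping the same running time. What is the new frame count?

116192 frames

Target frames = source frames × (target rate / source rate) = 145240 × (48)/(60) = 145240 × 4/5 = 116192.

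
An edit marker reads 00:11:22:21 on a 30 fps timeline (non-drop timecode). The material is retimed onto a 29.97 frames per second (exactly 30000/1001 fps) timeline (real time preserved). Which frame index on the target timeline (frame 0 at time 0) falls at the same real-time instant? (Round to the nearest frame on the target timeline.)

Source frame index: (0×3600 + 11×60 + 22) × 30 + 21 = 20481.
Real time: 20481 / (30) = 6827/10 s.
Target frame: (6827/10) × (30000/1001) = 20481000/1001 ≈ 20460.539 → 20461.

frame 20461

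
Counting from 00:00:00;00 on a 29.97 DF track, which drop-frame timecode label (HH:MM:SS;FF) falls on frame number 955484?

08:51:21;10

Each 10-minute DF block holds 10 × 60 × 30 − 9 × 2 = 17982 frames. 955484 ÷ 17982 → 53 full blocks, remainder 2438.
Within the partial block the first minute is 1800 frames and each further minute 1798, so 1 further minute boundary passed. Total skipped labels = 18 × 53 + 2 × 1 = 956.
Non-drop label index = 955484 + 956 = 956440; at 30 labels/s that is 08:51:21:10, i.e. DF 08:51:21;10.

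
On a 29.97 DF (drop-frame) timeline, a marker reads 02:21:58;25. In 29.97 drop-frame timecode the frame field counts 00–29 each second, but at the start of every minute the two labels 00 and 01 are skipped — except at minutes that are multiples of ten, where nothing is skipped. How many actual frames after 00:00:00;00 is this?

255311

Complete 10-minute blocks: 14, each 17982 frames → 251748.
Remaining 1 whole minute in the current block: 1800 + 0 × 1798 = 1800 frames.
Within the current minute: 58 × 30 + 25 − 2 = 1763 (labels ;00/;01 skipped at this minute). Total = 251748 + 1800 + 1763 = 255311.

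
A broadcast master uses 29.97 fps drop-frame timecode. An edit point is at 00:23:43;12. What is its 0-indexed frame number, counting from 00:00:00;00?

As if non-drop at 30 labels/s: (0 × 3600 + 23 × 60 + 43) × 30 + 12 = 42702.
Minute boundaries passed: 23; those not divisible by 10: 23 − 2 = 21; dropped labels = 2 × 21 = 42.
Actual frame index = 42702 − 42 = 42660.

42660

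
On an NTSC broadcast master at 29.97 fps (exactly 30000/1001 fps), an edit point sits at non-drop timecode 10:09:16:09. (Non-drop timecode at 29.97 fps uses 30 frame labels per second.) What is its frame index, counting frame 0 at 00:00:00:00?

Total seconds to the label: (10 × 3600 + 9 × 60 + 16) = 36556.
Frame index = 36556 × 30 + 9 = 1096689.

frame 1096689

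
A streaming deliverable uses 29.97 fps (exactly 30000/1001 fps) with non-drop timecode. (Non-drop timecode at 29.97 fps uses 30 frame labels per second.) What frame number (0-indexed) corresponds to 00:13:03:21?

23511

Total seconds to the label: (0 × 3600 + 13 × 60 + 3) = 783.
Frame index = 783 × 30 + 21 = 23511.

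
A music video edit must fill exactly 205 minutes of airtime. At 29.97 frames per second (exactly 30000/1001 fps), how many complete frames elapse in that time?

205 min = 12300 s.
Frames = 12300 × 30000/1001 = 369000000/1001 ≈ 368631.3686.
Complete frames: 368631.

368631 frames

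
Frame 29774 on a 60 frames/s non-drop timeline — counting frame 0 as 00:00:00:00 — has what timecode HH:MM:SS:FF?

29774 ÷ 60 = 496 full seconds, remainder 14 frames.
496 s = 0 h 8 min 16 s.
Timecode: 00:08:16:14.

00:08:16:14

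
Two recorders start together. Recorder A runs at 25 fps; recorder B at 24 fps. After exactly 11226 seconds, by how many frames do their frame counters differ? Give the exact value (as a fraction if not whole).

A emits 25 × 11226 = 280650 frames; B emits 24 × 11226 = 269424.
Difference = 11226 frames; B is behind A.

11226 frames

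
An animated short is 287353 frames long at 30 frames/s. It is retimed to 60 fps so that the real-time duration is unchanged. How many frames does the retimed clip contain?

574706 frames

Target frames = source frames × (target rate / source rate) = 287353 × (60)/(30) = 287353 × 2 = 574706.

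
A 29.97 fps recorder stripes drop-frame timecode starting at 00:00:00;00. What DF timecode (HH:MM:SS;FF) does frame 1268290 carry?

Each 10-minute DF block holds 10 × 60 × 30 − 9 × 2 = 17982 frames. 1268290 ÷ 17982 → 70 full blocks, remainder 9550.
Within the partial block the first minute is 1800 frames and each further minute 1798, so 5 further minute boundaries passed. Total skipped labels = 18 × 70 + 2 × 5 = 1270.
Non-drop label index = 1268290 + 1270 = 1269560; at 30 labels/s that is 11:45:18:20, i.e. DF 11:45:18;20.

11:45:18;20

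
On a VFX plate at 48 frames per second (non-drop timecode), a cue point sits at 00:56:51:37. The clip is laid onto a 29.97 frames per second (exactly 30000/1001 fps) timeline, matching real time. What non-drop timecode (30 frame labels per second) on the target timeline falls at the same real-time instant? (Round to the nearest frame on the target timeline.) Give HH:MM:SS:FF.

Source frame index: (0×3600 + 56×60 + 51) × 48 + 37 = 163765.
Real time: 163765 / (48) = 163765/48 s.
Target frame: (163765/48) × (30000/1001) = 14621875/143 ≈ 102250.874 → 102251.
At 30 labels/s: frame 102251 → 00:56:48:11.

00:56:48:11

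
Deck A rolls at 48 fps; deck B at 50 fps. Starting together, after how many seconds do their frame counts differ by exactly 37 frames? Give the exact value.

18.5 seconds

The gap grows by |50 − 48| = 2 frames per second.
Time for a 37-frame gap: 37 ÷ (2) = 18.5 s.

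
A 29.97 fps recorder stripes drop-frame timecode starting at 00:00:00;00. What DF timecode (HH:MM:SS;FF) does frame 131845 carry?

Each 10-minute DF block holds 10 × 60 × 30 − 9 × 2 = 17982 frames. 131845 ÷ 17982 → 7 full blocks, remainder 5971.
Within the partial block the first minute is 1800 frames and each further minute 1798, so 3 further minute boundaries passed. Total skipped labels = 18 × 7 + 2 × 3 = 132.
Non-drop label index = 131845 + 132 = 131977; at 30 labels/s that is 01:13:19:07, i.e. DF 01:13:19;07.

01:13:19;07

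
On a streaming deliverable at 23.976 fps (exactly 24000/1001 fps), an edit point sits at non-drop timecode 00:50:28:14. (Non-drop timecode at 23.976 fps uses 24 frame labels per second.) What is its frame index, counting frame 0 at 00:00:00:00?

frame 72686

Total seconds to the label: (0 × 3600 + 50 × 60 + 28) = 3028.
Frame index = 3028 × 24 + 14 = 72686.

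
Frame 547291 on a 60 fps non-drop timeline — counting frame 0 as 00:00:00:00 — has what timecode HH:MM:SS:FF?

547291 ÷ 60 = 9121 full seconds, remainder 31 frames.
9121 s = 2 h 32 min 1 s.
Timecode: 02:32:01:31.

02:32:01:31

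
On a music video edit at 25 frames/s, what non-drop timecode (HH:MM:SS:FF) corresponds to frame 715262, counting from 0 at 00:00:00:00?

715262 ÷ 25 = 28610 full seconds, remainder 12 frames.
28610 s = 7 h 56 min 50 s.
Timecode: 07:56:50:12.

07:56:50:12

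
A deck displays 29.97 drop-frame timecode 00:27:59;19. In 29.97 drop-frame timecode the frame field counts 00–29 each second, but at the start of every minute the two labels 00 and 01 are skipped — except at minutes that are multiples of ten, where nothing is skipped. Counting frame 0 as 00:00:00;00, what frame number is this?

50339

As if non-drop at 30 labels/s: (0 × 3600 + 27 × 60 + 59) × 30 + 19 = 50389.
Minute boundaries passed: 27; those not divisible by 10: 27 − 2 = 25; dropped labels = 2 × 25 = 50.
Actual frame index = 50389 − 50 = 50339.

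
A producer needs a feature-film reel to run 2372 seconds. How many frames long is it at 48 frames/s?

Frames = 2372 × 48 = 113856.

113856 frames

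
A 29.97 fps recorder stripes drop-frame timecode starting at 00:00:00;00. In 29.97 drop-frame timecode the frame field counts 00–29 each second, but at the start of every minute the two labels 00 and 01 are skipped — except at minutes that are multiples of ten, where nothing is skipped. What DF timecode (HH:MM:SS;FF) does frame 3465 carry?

Each 10-minute DF block holds 10 × 60 × 30 − 9 × 2 = 17982 frames. 3465 ÷ 17982 → 0 full blocks, remainder 3465.
Within the partial block the first minute is 1800 frames and each further minute 1798, so 1 further minute boundary passed. Total skipped labels = 18 × 0 + 2 × 1 = 2.
Non-drop label index = 3465 + 2 = 3467; at 30 labels/s that is 00:01:55:17, i.e. DF 00:01:55;17.

00:01:55;17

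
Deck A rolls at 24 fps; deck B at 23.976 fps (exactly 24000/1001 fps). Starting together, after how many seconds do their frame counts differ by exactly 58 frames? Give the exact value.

The gap grows by |24000/1001 − 24| = 24/1001 frames per second.
Time for a 58-frame gap: 58 ÷ (24/1001) = 29029/12 s.

29029/12 seconds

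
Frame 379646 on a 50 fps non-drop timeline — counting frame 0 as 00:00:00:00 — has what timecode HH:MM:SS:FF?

02:06:32:46

379646 ÷ 50 = 7592 full seconds, remainder 46 frames.
7592 s = 2 h 6 min 32 s.
Timecode: 02:06:32:46.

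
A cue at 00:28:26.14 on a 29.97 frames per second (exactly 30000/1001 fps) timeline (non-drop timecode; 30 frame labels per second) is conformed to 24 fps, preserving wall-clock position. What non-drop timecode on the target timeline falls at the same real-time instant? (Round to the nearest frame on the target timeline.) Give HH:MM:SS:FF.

Source frame index: (0×3600 + 28×60 + 26) × 30 + 14 = 51194.
Real time: 51194 / (30000/1001) = 25622597/15000 s.
Target frame: (25622597/15000) × (24) = 25622597/625 ≈ 40996.155 → 40996.
At 24 labels/s: frame 40996 → 00:28:28:04.

00:28:28:04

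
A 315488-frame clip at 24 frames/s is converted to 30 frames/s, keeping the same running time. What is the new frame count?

394360 frames

Target frames = source frames × (target rate / source rate) = 315488 × (30)/(24) = 315488 × 5/4 = 394360.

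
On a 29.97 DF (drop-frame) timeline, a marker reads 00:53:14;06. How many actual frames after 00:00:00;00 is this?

Complete 10-minute blocks: 5, each 17982 frames → 89910.
Remaining 3 whole minutes in the current block: 1800 + 2 × 1798 = 5396 frames.
Within the current minute: 14 × 30 + 6 − 2 = 424 (labels ;00/;01 skipped at this minute). Total = 89910 + 5396 + 424 = 95730.

95730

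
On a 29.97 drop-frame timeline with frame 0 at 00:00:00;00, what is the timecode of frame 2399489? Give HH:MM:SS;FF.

Each 10-minute DF block holds 10 × 60 × 30 − 9 × 2 = 17982 frames. 2399489 ÷ 17982 → 133 full blocks, remainder 7883.
Within the partial block the first minute is 1800 frames and each further minute 1798, so 4 further minute boundaries passed. Total skipped labels = 18 × 133 + 2 × 4 = 2402.
Non-drop label index = 2399489 + 2402 = 2401891; at 30 labels/s that is 22:14:23:01, i.e. DF 22:14:23;01.

22:14:23;01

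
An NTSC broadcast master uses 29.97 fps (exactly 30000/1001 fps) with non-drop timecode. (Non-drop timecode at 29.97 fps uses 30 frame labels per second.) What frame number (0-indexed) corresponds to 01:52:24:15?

Total seconds to the label: (1 × 3600 + 52 × 60 + 24) = 6744.
Frame index = 6744 × 30 + 15 = 202335.

frame 202335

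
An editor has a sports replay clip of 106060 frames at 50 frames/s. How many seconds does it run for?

2121.2 seconds

Running time = 106060 / (50) = 2121.2 s.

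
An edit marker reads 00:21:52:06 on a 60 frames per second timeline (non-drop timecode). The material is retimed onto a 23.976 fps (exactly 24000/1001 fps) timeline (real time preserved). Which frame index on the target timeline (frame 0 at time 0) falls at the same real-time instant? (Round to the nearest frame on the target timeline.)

frame 31459

Source frame index: (0×3600 + 21×60 + 52) × 60 + 6 = 78726.
Real time: 78726 / (60) = 13121/10 s.
Target frame: (13121/10) × (24000/1001) = 31490400/1001 ≈ 31458.941 → 31459.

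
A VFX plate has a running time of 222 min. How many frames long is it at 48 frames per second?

222 min = 13320 s.
Frames = 13320 × 48 = 639360.

639360 frames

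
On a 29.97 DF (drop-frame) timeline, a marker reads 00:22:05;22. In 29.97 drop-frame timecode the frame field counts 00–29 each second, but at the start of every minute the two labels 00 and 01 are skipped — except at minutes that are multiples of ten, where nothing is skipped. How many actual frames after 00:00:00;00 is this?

As if non-drop at 30 labels/s: (0 × 3600 + 22 × 60 + 5) × 30 + 22 = 39772.
Minute boundaries passed: 22; those not divisible by 10: 22 − 2 = 20; dropped labels = 2 × 20 = 40.
Actual frame index = 39772 − 40 = 39732.

39732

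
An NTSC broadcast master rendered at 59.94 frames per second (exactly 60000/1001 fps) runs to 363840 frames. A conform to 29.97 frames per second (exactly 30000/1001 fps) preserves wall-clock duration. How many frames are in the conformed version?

Target frames = source frames × (target rate / source rate) = 363840 × (30000/1001)/(60000/1001) = 363840 × 1/2 = 181920.

181920 frames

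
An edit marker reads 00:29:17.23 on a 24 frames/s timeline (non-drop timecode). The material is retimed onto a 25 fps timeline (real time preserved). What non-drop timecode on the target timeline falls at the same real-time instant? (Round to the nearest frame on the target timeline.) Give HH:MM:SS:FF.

00:29:17:24

Source frame index: (0×3600 + 29×60 + 17) × 24 + 23 = 42191.
Real time: 42191 / (24) = 42191/24 s.
Target frame: (42191/24) × (25) = 1054775/24 ≈ 43948.958 → 43949.
At 25 labels/s: frame 43949 → 00:29:17:24.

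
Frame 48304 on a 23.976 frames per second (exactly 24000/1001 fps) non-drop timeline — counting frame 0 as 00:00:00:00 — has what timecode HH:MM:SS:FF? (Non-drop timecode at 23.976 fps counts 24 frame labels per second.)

00:33:32:16

48304 ÷ 24 = 2012 full seconds, remainder 16 frames.
2012 s = 0 h 33 min 32 s.
Timecode: 00:33:32:16.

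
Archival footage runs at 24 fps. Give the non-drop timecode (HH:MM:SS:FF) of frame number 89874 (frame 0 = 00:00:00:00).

01:02:24:18

89874 ÷ 24 = 3744 full seconds, remainder 18 frames.
3744 s = 1 h 2 min 24 s.
Timecode: 01:02:24:18.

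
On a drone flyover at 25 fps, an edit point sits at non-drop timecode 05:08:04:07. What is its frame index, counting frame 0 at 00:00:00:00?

frame 462107

Total seconds to the label: (5 × 3600 + 8 × 60 + 4) = 18484.
Frame index = 18484 × 25 + 7 = 462107.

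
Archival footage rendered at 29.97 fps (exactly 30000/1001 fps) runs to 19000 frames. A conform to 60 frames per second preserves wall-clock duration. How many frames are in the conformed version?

Target frames = source frames × (target rate / source rate) = 19000 × (60)/(30000/1001) = 19000 × 1001/500 = 38038.

38038 frames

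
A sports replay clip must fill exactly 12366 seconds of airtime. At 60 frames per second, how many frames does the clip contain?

741960 frames

Frames = 12366 × 60 = 741960.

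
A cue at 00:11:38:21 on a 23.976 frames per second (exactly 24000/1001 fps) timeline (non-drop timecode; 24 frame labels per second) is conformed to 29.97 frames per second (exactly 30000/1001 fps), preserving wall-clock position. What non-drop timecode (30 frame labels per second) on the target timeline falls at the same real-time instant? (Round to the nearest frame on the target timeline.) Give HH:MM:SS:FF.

Source frame index: (0×3600 + 11×60 + 38) × 24 + 21 = 16773.
Real time: 16773 / (24000/1001) = 5596591/8000 s.
Target frame: (5596591/8000) × (30000/1001) = 83865/4 ≈ 20966.250 → 20966.
At 30 labels/s: frame 20966 → 00:11:38:26.

00:11:38:26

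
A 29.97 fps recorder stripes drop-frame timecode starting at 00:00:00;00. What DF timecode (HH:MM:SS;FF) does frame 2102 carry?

00:01:10;04

Ten DF minutes hold 17982 frames, so frame 2102 lies in block 0 (frames 0–17981) with 2102 frames into that block.
The block's first minute is 1800 frames and the rest 1798 each; 2102 frames reaches minute 1, so 0 × 18 + 1 × 2 = 2 labels have been skipped so far.
Adding those back, label number 2102 + 2 = 2104 at 30 labels/s is 70 s + 4 f = 0 h 1 min 10 s frame 4, i.e. 00:01:10;04.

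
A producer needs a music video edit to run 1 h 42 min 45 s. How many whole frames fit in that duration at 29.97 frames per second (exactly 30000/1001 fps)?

184765 frames

1 h 42 min 45 s = 6165 s.
Frames = 6165 × 30000/1001 = 184950000/1001 ≈ 184765.2348.
Complete frames: 184765.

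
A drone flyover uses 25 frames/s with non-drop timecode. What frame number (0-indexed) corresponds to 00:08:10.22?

Total seconds to the label: (0 × 3600 + 8 × 60 + 10) = 490.
Frame index = 490 × 25 + 22 = 12272.

frame 12272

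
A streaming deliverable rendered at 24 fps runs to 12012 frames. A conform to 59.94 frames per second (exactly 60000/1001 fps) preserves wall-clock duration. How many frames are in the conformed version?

30000 frames

Target frames = source frames × (target rate / source rate) = 12012 × (60000/1001)/(24) = 12012 × 2500/1001 = 30000.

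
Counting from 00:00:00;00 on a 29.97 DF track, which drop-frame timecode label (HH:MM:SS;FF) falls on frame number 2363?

Each 10-minute DF block holds 10 × 60 × 30 − 9 × 2 = 17982 frames. 2363 ÷ 17982 → 0 full blocks, remainder 2363.
Within the partial block the first minute is 1800 frames and each further minute 1798, so 1 further minute boundary passed. Total skipped labels = 18 × 0 + 2 × 1 = 2.
Non-drop label index = 2363 + 2 = 2365; at 30 labels/s that is 00:01:18:25, i.e. DF 00:01:18;25.

00:01:18;25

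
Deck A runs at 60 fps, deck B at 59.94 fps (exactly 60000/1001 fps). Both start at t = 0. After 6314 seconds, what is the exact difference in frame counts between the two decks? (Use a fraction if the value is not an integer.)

4920/13 frames

A emits 60 × 6314 = 378840 frames; B emits 60000/1001 × 6314 = 4920000/13.
Difference = 4920/13 frames (≈ 378.4615); B is behind A.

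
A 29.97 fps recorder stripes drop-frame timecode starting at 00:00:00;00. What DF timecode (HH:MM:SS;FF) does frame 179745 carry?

01:39:57;15

Ten DF minutes hold 17982 frames, so frame 179745 lies in block 9 (frames 161838–179819) with 17907 frames into that block.
The block's first minute is 1800 frames and the rest 1798 each; 17907 frames reaches minute 9, so 9 × 18 + 9 × 2 = 180 labels have been skipped so far.
Adding those back, label number 179745 + 180 = 179925 at 30 labels/s is 5997 s + 15 f = 1 h 39 min 57 s frame 15, i.e. 01:39:57;15.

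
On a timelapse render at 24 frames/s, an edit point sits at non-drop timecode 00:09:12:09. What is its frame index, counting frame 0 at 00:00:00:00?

Total seconds to the label: (0 × 3600 + 9 × 60 + 12) = 552.
Frame index = 552 × 24 + 9 = 13257.

13257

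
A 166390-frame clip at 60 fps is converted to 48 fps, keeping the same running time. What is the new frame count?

Target frames = source frames × (target rate / source rate) = 166390 × (48)/(60) = 166390 × 4/5 = 133112.

133112 frames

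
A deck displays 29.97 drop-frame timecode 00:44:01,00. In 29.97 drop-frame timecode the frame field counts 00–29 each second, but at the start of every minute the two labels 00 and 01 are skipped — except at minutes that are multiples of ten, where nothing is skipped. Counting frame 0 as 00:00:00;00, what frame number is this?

79150

As if non-drop at 30 labels/s: (0 × 3600 + 44 × 60 + 1) × 30 + 0 = 79230.
Minute boundaries passed: 44; those not divisible by 10: 44 − 4 = 40; dropped labels = 2 × 40 = 80.
Actual frame index = 79230 − 80 = 79150.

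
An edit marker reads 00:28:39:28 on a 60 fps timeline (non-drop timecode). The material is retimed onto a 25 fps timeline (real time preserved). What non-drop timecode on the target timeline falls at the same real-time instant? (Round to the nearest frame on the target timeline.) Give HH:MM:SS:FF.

00:28:39:12

Source frame index: (0×3600 + 28×60 + 39) × 60 + 28 = 103168.
Real time: 103168 / (60) = 25792/15 s.
Target frame: (25792/15) × (25) = 128960/3 ≈ 42986.667 → 42987.
At 25 labels/s: frame 42987 → 00:28:39:12.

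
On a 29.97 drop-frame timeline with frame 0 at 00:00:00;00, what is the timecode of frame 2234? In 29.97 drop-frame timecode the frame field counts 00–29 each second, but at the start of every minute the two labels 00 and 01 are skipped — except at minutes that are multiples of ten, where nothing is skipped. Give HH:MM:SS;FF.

00:01:14;16

Ten DF minutes hold 17982 frames, so frame 2234 lies in block 0 (frames 0–17981) with 2234 frames into that block.
The block's first minute is 1800 frames and the rest 1798 each; 2234 frames reaches minute 1, so 0 × 18 + 1 × 2 = 2 labels have been skipped so far.
Adding those back, label number 2234 + 2 = 2236 at 30 labels/s is 74 s + 16 f = 0 h 1 min 14 s frame 16, i.e. 00:01:14;16.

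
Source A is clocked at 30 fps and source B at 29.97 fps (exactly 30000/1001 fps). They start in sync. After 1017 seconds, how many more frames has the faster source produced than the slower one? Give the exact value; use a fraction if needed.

A emits 30 × 1017 = 30510 frames; B emits 30000/1001 × 1017 = 30510000/1001.
Difference = 30510/1001 frames (≈ 30.4795); B is behind A.

30510/1001 frames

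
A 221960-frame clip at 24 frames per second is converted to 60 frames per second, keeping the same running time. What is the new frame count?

Target frames = source frames × (target rate / source rate) = 221960 × (60)/(24) = 221960 × 5/2 = 554900.

554900 frames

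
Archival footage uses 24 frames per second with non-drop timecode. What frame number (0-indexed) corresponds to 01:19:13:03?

114075

Total seconds to the label: (1 × 3600 + 19 × 60 + 13) = 4753.
Frame index = 4753 × 24 + 3 = 114075.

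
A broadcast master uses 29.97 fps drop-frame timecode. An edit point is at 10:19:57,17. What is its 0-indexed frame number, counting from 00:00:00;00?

1114811

Complete 10-minute blocks: 61, each 17982 frames → 1096902.
Remaining 9 whole minutes in the current block: 1800 + 8 × 1798 = 16184 frames.
Within the current minute: 57 × 30 + 17 − 2 = 1725 (labels ;00/;01 skipped at this minute). Total = 1096902 + 16184 + 1725 = 1114811.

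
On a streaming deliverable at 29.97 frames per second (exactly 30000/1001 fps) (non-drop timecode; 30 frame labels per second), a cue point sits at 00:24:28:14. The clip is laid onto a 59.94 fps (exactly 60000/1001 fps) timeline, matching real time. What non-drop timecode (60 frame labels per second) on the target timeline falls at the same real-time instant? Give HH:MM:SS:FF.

Source frame index: (0×3600 + 24×60 + 28) × 30 + 14 = 44054.
Real time: 44054 / (30000/1001) = 22049027/15000 s.
Target frame: (22049027/15000) × (60000/1001) = 88108.
At 60 labels/s: frame 88108 → 00:24:28:28.

00:24:28:28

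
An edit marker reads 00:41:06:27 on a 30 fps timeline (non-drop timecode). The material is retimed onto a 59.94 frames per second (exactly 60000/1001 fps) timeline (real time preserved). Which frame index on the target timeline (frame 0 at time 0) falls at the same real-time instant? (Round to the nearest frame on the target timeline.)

frame 147866

Source frame index: (0×3600 + 41×60 + 6) × 30 + 27 = 74007.
Real time: 74007 / (30) = 24669/10 s.
Target frame: (24669/10) × (60000/1001) = 148014000/1001 ≈ 147866.134 → 147866.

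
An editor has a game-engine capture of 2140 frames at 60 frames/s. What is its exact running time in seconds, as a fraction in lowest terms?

107/3 seconds

Running time = 2140 ÷ (60) = 2140 × 1/60 = 107/3 s.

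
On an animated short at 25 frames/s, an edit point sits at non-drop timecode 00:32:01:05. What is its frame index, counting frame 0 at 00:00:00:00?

Total seconds to the label: (0 × 3600 + 32 × 60 + 1) = 1921.
Frame index = 1921 × 25 + 5 = 48030.

frame 48030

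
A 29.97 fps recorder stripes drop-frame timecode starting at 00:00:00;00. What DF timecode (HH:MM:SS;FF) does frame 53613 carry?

Ten DF minutes hold 17982 frames, so frame 53613 lies in block 2 (frames 35964–53945) with 17649 frames into that block.
The block's first minute is 1800 frames and the rest 1798 each; 17649 frames reaches minute 9, so 2 × 18 + 9 × 2 = 54 labels have been skipped so far.
Adding those back, label number 53613 + 54 = 53667 at 30 labels/s is 1788 s + 27 f = 0 h 29 min 48 s frame 27, i.e. 00:29:48;27.

00:29:48;27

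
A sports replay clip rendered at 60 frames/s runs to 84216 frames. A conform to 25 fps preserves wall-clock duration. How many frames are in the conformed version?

Target frames = source frames × (target rate / source rate) = 84216 × (25)/(60) = 84216 × 5/12 = 35090.

35090 frames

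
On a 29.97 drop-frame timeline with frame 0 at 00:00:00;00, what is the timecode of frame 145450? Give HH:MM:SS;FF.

01:20:53;04

Ten DF minutes hold 17982 frames, so frame 145450 lies in block 8 (frames 143856–161837) with 1594 frames into that block.
The block's first minute is 1800 frames and the rest 1798 each; 1594 frames reaches minute 0, so 8 × 18 + 0 × 2 = 144 labels have been skipped so far.
Adding those back, label number 145450 + 144 = 145594 at 30 labels/s is 4853 s + 4 f = 1 h 20 min 53 s frame 4, i.e. 01:20:53;04.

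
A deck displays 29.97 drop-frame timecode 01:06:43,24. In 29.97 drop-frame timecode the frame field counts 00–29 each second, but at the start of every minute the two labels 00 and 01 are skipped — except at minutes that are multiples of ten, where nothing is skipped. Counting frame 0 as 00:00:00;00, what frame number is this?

119994

As if non-drop at 30 labels/s: (1 × 3600 + 6 × 60 + 43) × 30 + 24 = 120114.
Minute boundaries passed: 66; those not divisible by 10: 66 − 6 = 60; dropped labels = 2 × 60 = 120.
Actual frame index = 120114 − 120 = 119994.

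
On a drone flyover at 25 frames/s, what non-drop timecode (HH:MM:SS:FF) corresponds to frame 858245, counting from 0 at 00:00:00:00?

09:32:09:20

858245 ÷ 25 = 34329 full seconds, remainder 20 frames.
34329 s = 9 h 32 min 9 s.
Timecode: 09:32:09:20.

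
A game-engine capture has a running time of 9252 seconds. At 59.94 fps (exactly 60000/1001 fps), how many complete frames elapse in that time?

554565 frames

Frames = 9252 × 60000/1001 = 555120000/1001 ≈ 554565.4346.
Complete frames: 554565.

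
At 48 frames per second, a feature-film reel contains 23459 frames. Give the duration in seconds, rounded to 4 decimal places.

Running time = 23459 × 1/48 = 23459/48 s ≈ 488.7292 s.

488.7292 seconds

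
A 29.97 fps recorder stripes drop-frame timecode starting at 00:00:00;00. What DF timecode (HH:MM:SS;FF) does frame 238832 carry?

02:12:49;00

Each 10-minute DF block holds 10 × 60 × 30 − 9 × 2 = 17982 frames. 238832 ÷ 17982 → 13 full blocks, remainder 5066.
Within the partial block the first minute is 1800 frames and each further minute 1798, so 2 further minute boundaries passed. Total skipped labels = 18 × 13 + 2 × 2 = 238.
Non-drop label index = 238832 + 238 = 239070; at 30 labels/s that is 02:12:49:00, i.e. DF 02:12:49;00.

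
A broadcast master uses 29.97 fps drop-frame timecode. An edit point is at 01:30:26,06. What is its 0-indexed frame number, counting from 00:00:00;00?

Complete 10-minute blocks: 9, each 17982 frames → 161838.
Remaining 0 whole minutes in the current block: 0 frames.
Within the current minute: 26 × 30 + 6 = 786. Total = 161838 + 0 + 786 = 162624.

162624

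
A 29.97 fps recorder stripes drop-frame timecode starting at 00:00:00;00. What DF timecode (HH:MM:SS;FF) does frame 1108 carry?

Each 10-minute DF block holds 10 × 60 × 30 − 9 × 2 = 17982 frames. 1108 ÷ 17982 → 0 full blocks, remainder 1108.
Within the partial block the first minute is 1800 frames and each further minute 1798, so 0 further minute boundaries passed. Total skipped labels = 18 × 0 + 2 × 0 = 0.
Non-drop label index = 1108 + 0 = 1108; at 30 labels/s that is 00:00:36:28, i.e. DF 00:00:36;28.

00:00:36;28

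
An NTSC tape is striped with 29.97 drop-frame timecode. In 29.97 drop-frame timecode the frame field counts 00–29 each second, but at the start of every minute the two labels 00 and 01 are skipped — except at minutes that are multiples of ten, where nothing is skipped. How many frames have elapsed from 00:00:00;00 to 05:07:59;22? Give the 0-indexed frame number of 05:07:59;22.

553838

As if non-drop at 30 labels/s: (5 × 3600 + 7 × 60 + 59) × 30 + 22 = 554392.
Minute boundaries passed: 307; those not divisible by 10: 307 − 30 = 277; dropped labels = 2 × 277 = 554.
Actual frame index = 554392 − 554 = 553838.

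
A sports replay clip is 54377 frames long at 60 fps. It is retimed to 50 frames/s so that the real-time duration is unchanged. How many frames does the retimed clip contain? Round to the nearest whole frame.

45314 frames

Frames at target rate = 54377 × (50) / (60) = 271885/6 ≈ 45314.167.
Nearest whole frame: 45314.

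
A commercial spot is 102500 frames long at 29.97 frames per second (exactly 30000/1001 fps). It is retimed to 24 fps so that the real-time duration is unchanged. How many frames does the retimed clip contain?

82082 frames

Target frames = source frames × (target rate / source rate) = 102500 × (24)/(30000/1001) = 102500 × 1001/1250 = 82082.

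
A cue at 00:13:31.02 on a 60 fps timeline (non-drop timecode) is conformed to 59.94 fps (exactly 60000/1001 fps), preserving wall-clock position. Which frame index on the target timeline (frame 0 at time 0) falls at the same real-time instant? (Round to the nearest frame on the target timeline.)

Source frame index: (0×3600 + 13×60 + 31) × 60 + 2 = 48662.
Real time: 48662 / (60) = 24331/30 s.
Target frame: (24331/30) × (60000/1001) = 48662000/1001 ≈ 48613.387 → 48613.

frame 48613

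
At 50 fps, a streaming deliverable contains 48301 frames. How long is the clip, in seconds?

Running time = 48301 / (50) = 966.02 s.

966.02 seconds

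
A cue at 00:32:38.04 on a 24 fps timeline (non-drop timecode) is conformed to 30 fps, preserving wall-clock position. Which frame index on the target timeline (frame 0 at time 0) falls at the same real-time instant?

Source frame index: (0×3600 + 32×60 + 38) × 24 + 4 = 46996.
Real time: 46996 / (24) = 11749/6 s.
Target frame: (11749/6) × (30) = 58745.

frame 58745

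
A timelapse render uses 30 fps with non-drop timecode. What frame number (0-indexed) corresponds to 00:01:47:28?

Total seconds to the label: (0 × 3600 + 1 × 60 + 47) = 107.
Frame index = 107 × 30 + 28 = 3238.

3238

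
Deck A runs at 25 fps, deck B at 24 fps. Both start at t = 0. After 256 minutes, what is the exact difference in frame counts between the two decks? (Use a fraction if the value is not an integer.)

15360 frames

256 min = 15360 s.
A emits 25 × 15360 = 384000 frames; B emits 24 × 15360 = 368640.
Difference = 15360 frames; B is behind A.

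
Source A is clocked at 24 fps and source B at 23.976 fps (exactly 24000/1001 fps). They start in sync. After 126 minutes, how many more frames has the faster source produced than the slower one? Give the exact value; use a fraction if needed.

25920/143 frames

126 min = 7560 s.
A emits 24 × 7560 = 181440 frames; B emits 24000/1001 × 7560 = 25920000/143.
Difference = 25920/143 frames (≈ 181.2587); B is behind A.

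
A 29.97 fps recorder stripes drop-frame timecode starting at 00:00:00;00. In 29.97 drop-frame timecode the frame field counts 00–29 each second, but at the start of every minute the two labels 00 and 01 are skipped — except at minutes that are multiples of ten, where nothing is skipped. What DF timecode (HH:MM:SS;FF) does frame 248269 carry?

02:18:03;29

Each 10-minute DF block holds 10 × 60 × 30 − 9 × 2 = 17982 frames. 248269 ÷ 17982 → 13 full blocks, remainder 14503.
Within the partial block the first minute is 1800 frames and each further minute 1798, so 8 further minute boundaries passed. Total skipped labels = 18 × 13 + 2 × 8 = 250.
Non-drop label index = 248269 + 250 = 248519; at 30 labels/s that is 02:18:03:29, i.e. DF 02:18:03;29.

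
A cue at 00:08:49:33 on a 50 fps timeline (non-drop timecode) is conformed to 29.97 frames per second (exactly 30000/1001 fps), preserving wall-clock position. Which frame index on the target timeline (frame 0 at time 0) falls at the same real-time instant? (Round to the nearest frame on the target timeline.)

Source frame index: (0×3600 + 8×60 + 49) × 50 + 33 = 26483.
Real time: 26483 / (50) = 26483/50 s.
Target frame: (26483/50) × (30000/1001) = 15889800/1001 ≈ 15873.926 → 15874.

frame 15874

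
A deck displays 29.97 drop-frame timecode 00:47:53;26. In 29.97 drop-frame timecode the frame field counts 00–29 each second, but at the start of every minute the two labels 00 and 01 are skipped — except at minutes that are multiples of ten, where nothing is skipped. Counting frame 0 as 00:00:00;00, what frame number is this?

As if non-drop at 30 labels/s: (0 × 3600 + 47 × 60 + 53) × 30 + 26 = 86216.
Minute boundaries passed: 47; those not divisible by 10: 47 − 4 = 43; dropped labels = 2 × 43 = 86.
Actual frame index = 86216 − 86 = 86130.

86130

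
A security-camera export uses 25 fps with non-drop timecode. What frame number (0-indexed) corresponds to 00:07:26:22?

Total seconds to the label: (0 × 3600 + 7 × 60 + 26) = 446.
Frame index = 446 × 25 + 22 = 11172.

frame 11172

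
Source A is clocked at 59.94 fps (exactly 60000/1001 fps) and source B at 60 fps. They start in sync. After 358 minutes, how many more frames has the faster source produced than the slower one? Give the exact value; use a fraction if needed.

358 min = 21480 s.
A emits 60000/1001 × 21480 = 1288800000/1001 frames; B emits 60 × 21480 = 1288800.
Difference = 1288800/1001 frames (≈ 1287.5125); B is ahead of A.

1288800/1001 frames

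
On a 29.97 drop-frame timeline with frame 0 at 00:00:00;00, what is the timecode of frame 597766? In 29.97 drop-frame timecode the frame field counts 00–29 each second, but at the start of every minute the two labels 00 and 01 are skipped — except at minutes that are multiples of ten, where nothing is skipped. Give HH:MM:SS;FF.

Each 10-minute DF block holds 10 × 60 × 30 − 9 × 2 = 17982 frames. 597766 ÷ 17982 → 33 full blocks, remainder 4360.
Within the partial block the first minute is 1800 frames and each further minute 1798, so 2 further minute boundaries passed. Total skipped labels = 18 × 33 + 2 × 2 = 598.
Non-drop label index = 597766 + 598 = 598364; at 30 labels/s that is 05:32:25:14, i.e. DF 05:32:25;14.

05:32:25;14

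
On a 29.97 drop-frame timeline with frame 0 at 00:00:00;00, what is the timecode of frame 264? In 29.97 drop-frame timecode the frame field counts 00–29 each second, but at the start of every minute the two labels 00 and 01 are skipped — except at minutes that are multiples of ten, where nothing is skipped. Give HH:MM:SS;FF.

Each 10-minute DF block holds 10 × 60 × 30 − 9 × 2 = 17982 frames. 264 ÷ 17982 → 0 full blocks, remainder 264.
Within the partial block the first minute is 1800 frames and each further minute 1798, so 0 further minute boundaries passed. Total skipped labels = 18 × 0 + 2 × 0 = 0.
Non-drop label index = 264 + 0 = 264; at 30 labels/s that is 00:00:08:24, i.e. DF 00:00:08;24.

00:00:08;24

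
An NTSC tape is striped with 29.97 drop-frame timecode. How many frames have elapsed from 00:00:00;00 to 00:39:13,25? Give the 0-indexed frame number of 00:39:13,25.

As if non-drop at 30 labels/s: (0 × 3600 + 39 × 60 + 13) × 30 + 25 = 70615.
Minute boundaries passed: 39; those not divisible by 10: 39 − 3 = 36; dropped labels = 2 × 36 = 72.
Actual frame index = 70615 − 72 = 70543.

70543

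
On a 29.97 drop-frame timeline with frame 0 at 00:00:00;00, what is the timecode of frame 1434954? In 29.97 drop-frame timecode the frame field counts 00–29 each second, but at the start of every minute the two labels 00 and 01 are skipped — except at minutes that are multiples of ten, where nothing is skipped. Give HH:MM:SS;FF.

Each 10-minute DF block holds 10 × 60 × 30 − 9 × 2 = 17982 frames. 1434954 ÷ 17982 → 79 full blocks, remainder 14376.
Within the partial block the first minute is 1800 frames and each further minute 1798, so 7 further minute boundaries passed. Total skipped labels = 18 × 79 + 2 × 7 = 1436.
Non-drop label index = 1434954 + 1436 = 1436390; at 30 labels/s that is 13:17:59:20, i.e. DF 13:17:59;20.

13:17:59;20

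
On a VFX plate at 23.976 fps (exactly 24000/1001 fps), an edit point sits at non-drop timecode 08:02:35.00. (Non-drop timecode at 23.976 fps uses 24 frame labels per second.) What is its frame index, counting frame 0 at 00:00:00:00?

Total seconds to the label: (8 × 3600 + 2 × 60 + 35) = 28955.
Frame index = 28955 × 24 + 0 = 694920.

frame 694920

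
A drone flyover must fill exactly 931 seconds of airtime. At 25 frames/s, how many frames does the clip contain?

Frames = 931 × 25 = 23275.

23275 frames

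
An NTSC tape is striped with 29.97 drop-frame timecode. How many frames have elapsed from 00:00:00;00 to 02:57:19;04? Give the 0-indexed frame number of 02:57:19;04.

As if non-drop at 30 labels/s: (2 × 3600 + 57 × 60 + 19) × 30 + 4 = 319174.
Minute boundaries passed: 177; those not divisible by 10: 177 − 17 = 160; dropped labels = 2 × 160 = 320.
Actual frame index = 319174 − 320 = 318854.

318854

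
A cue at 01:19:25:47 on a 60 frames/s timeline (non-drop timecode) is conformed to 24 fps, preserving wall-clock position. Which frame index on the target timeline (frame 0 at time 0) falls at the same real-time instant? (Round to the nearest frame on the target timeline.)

Source frame index: (1×3600 + 19×60 + 25) × 60 + 47 = 285947.
Real time: 285947 / (60) = 285947/60 s.
Target frame: (285947/60) × (24) = 571894/5 ≈ 114378.800 → 114379.

frame 114379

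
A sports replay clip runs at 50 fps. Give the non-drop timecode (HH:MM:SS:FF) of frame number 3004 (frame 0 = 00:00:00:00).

3004 ÷ 50 = 60 full seconds, remainder 4 frames.
60 s = 0 h 1 min 0 s.
Timecode: 00:01:00:04.

00:01:00:04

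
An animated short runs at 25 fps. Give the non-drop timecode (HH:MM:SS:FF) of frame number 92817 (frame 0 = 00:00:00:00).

92817 ÷ 25 = 3712 full seconds, remainder 17 frames.
3712 s = 1 h 1 min 52 s.
Timecode: 01:01:52:17.

01:01:52:17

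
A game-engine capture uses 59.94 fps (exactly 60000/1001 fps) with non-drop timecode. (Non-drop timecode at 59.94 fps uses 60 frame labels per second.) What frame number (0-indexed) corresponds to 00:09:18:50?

Total seconds to the label: (0 × 3600 + 9 × 60 + 18) = 558.
Frame index = 558 × 60 + 50 = 33530.

33530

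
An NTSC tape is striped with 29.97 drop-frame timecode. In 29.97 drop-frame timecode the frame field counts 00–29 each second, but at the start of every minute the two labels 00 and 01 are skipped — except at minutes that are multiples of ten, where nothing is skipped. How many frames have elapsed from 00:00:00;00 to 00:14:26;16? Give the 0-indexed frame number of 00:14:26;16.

As if non-drop at 30 labels/s: (0 × 3600 + 14 × 60 + 26) × 30 + 16 = 25996.
Minute boundaries passed: 14; those not divisible by 10: 14 − 1 = 13; dropped labels = 2 × 13 = 26.
Actual frame index = 25996 − 26 = 25970.

25970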